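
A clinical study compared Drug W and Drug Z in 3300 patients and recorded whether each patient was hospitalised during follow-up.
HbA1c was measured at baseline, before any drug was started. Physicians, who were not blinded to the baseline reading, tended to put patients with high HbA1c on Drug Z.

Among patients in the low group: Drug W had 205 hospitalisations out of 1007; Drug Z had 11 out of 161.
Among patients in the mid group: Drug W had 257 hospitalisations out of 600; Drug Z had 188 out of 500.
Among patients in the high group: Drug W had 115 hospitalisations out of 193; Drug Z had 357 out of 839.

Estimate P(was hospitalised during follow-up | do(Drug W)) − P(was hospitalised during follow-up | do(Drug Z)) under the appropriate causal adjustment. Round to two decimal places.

+0.12

The HbA1c-specific comparison favours Drug Z throughout, but the pooled figures favour Drug W. The question is whether to condition on HbA1c.
Since HbA1c is a pre-existing factor (not a product of the drug) and it affects the outcome on its own, it is a confounder. The stratified rates, not the pooled rate, identify the causal effect.
Adjusting over the population distribution of HbA1c: 0.354·(0.204−0.068) + 0.333·(0.428−0.376) + 0.313·(0.596−0.426) = +0.119.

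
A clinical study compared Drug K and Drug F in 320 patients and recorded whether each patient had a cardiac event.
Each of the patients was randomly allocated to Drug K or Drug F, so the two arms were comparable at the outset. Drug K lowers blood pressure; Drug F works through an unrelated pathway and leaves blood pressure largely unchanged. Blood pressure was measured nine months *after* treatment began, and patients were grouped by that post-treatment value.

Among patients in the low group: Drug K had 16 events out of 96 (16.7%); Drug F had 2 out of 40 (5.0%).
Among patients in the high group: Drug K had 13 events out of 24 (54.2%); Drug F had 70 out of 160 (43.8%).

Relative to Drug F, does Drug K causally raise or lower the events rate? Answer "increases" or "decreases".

The stratified and pooled comparisons disagree (Drug F wins within each blood pressure; Drug K wins overall), so the answer turns on the causal role of blood pressure.
Blood pressure lies on the pathway drug → blood pressure → outcome, so adjusting for it blocks the indirect effect. For the total causal effect of drug, use the unadjusted pooled rates.
Pooled: Drug K 24.2% vs Drug F 36.0%; Drug K is lower overall.

decreases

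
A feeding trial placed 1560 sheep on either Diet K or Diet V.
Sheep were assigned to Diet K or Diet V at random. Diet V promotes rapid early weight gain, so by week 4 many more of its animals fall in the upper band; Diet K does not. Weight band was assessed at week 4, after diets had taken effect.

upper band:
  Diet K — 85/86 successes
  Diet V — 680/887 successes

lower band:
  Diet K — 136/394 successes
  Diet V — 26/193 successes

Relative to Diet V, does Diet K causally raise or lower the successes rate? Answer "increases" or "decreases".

decreases

Week-4 weight band lies on the pathway diet → week-4 weight band → outcome, so adjusting for it blocks the indirect effect. For the total causal effect of diet, use the unadjusted pooled rates.
Pooled: Diet K 46.0% vs Diet V 65.4%; Diet V is higher overall.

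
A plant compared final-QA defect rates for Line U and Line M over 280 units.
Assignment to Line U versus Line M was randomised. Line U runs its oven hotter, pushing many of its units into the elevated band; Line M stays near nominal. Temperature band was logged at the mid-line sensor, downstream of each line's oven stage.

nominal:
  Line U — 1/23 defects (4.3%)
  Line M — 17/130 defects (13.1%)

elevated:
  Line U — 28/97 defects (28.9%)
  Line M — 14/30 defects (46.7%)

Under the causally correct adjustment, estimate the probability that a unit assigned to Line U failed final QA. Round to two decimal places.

0.24

In-process temperature band here is a post-treatment variable shaped by the line; conditioning on it would introduce bias rather than remove it. The overall comparison is the causal one.
So P(outcome | do(Line U)) is just the pooled rate for Line U: 29/120 = 0.242.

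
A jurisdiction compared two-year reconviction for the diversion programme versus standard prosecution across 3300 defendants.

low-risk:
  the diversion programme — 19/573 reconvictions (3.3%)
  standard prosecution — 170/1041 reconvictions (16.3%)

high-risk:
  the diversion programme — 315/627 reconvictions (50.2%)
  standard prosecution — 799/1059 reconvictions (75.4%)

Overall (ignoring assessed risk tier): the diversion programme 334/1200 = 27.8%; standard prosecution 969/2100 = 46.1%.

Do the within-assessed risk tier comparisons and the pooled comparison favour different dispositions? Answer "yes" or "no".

no

Within each assessed risk tier level (low-risk 3.3% vs 16.3%; high-risk 50.2% vs 75.4%), the diversion programme has the lower rate every time. Pooled: 27.8% vs 46.1% — the diversion programme has the lower rate overall. They agree.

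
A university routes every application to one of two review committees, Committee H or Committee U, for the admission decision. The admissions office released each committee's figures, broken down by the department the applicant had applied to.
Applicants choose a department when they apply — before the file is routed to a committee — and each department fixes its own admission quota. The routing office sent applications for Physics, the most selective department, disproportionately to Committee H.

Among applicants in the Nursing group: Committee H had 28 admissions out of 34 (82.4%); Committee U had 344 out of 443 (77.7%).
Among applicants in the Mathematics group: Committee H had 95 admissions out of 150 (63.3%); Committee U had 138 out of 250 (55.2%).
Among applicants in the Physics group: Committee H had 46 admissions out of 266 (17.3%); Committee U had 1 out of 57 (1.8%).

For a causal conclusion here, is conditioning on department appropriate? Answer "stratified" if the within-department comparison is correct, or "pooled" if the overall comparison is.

stratified

The stratified and pooled comparisons disagree (Committee H wins within each department; Committee U wins overall), so the answer turns on the causal role of department.
Department is set before the review committee has any effect — it is not caused by the review committee — and it independently drives the outcome. That makes it a confounder, so the causal comparison is within department levels.
Within each level — Nursing: 82.4% vs 77.7%; Mathematics: 63.3% vs 55.2%; Physics: 17.3% vs 1.8% — Committee H is higher every time.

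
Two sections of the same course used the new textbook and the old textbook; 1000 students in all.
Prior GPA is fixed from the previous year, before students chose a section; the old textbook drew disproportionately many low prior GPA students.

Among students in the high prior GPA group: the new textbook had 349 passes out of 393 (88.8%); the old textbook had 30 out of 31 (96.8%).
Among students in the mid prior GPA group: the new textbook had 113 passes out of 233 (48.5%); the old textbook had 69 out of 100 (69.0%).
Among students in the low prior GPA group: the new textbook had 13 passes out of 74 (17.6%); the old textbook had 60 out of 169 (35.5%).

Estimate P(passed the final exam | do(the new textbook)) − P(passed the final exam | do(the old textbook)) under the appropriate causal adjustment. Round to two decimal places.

-0.15

Prior GPA band is set before the teaching method has any effect — it is not caused by the teaching method — and it independently drives the outcome. That makes it a confounder, so the causal comparison is within prior GPA band levels.
Adjusting over the population distribution of prior GPA band: 0.424·(0.888−0.968) + 0.333·(0.485−0.690) + 0.243·(0.176−0.355) = -0.146.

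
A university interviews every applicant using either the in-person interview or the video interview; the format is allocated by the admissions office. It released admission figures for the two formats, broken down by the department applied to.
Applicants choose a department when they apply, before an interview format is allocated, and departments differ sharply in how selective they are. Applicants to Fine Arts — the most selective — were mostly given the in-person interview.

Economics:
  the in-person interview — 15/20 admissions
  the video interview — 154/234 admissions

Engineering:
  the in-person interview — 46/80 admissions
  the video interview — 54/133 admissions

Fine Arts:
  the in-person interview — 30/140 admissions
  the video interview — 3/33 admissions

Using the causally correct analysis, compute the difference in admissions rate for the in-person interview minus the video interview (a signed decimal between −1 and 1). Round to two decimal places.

The department-specific comparison favours the in-person interview throughout, but the pooled figures favour the video interview. The question is whether to condition on department.
Department satisfies the back-door criterion: it is not a descendant of the interview format, and it blocks the spurious path from interview format to outcome. Adjusting for it (i.e., using the within-department rates) gives the causal effect.
Adjusting over the population distribution of department: 0.397·(0.750−0.658) + 0.333·(0.575−0.406) + 0.270·(0.214−0.091) = +0.126.

+0.13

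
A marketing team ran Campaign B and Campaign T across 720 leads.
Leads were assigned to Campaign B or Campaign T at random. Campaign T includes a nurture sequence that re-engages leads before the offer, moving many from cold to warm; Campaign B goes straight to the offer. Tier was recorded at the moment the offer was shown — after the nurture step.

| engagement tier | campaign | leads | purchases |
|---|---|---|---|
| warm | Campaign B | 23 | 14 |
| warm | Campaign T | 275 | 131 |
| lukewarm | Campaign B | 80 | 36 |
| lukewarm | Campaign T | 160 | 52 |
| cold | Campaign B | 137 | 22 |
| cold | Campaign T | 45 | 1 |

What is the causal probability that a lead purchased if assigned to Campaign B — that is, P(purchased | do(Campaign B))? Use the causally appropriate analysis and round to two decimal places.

Engagement tier is downstream of the campaign. One should not condition on a consequence of treatment, so the overall rates are the right comparison.
So P(outcome | do(Campaign B)) is just the pooled rate for Campaign B: 72/240 = 0.300.

0.30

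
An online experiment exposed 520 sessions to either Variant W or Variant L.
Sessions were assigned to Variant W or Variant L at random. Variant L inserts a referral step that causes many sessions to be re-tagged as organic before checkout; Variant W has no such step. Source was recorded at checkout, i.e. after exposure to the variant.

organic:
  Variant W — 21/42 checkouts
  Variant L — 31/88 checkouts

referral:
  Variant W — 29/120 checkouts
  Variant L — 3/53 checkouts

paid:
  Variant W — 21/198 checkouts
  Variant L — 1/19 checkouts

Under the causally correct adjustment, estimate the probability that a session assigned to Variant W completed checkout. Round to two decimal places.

Traffic source here is a post-treatment variable shaped by the variant; conditioning on it would introduce bias rather than remove it. The overall comparison is the causal one.
So P(outcome | do(Variant W)) is just the pooled rate for Variant W: 71/360 = 0.197.

0.20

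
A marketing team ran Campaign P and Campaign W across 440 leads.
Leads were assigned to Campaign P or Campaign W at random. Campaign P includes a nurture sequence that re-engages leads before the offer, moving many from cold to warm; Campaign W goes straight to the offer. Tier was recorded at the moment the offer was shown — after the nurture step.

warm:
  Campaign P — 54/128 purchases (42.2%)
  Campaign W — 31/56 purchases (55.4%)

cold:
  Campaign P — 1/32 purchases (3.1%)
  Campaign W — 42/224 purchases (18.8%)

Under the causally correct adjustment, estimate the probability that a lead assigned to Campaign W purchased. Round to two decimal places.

0.26

Stratifying would compare campaigns among leads the campaigns themselves sorted into engagement tier groups — a form of selection on an intermediate. The unconditioned pooled rates give the total causal effect.
So P(outcome | do(Campaign W)) is just the pooled rate for Campaign W: 73/280 = 0.261.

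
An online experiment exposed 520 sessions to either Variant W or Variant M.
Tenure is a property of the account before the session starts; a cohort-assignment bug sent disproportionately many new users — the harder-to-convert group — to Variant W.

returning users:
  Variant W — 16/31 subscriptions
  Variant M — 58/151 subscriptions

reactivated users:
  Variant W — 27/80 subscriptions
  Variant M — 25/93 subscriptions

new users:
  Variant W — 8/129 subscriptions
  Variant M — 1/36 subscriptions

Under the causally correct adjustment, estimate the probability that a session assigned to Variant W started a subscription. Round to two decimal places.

0.31

User tenure differs across variants for reasons unrelated to any effect of the variant itself, and it separately predicts the outcome — a classic confounder. We must compare within user tenure levels.
Standardising Variant W to the population user tenure mix: 0.350·16/31 + 0.333·27/80 + 0.317·8/129 = 0.313.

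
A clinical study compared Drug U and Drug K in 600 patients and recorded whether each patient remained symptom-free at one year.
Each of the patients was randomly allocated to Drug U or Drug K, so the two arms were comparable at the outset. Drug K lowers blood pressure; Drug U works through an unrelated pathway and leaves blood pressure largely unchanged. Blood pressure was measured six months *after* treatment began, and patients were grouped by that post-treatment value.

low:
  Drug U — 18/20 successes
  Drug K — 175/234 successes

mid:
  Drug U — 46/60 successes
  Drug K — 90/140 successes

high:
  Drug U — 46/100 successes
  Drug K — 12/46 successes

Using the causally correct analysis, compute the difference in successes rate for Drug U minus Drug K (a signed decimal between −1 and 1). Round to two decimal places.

-0.05

The blood pressure-specific comparison favours Drug U throughout, but the pooled figures favour Drug K. The question is whether to condition on blood pressure.
Blood pressure here is a post-treatment variable shaped by the drug; conditioning on it would introduce bias rather than remove it. The overall comparison is the causal one.
The causal difference is the pooled difference: 0.611 − 0.660 = -0.048.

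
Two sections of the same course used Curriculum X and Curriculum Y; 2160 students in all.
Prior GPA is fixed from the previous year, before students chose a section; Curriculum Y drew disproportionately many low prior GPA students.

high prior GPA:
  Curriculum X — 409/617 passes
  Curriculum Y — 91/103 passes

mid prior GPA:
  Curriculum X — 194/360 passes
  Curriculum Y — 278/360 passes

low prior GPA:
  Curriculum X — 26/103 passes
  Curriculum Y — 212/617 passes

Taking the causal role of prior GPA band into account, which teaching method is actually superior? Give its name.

Prior GPA band is set before the teaching method has any effect — it is not caused by the teaching method — and it independently drives the outcome. That makes it a confounder, so the causal comparison is within prior GPA band levels.
Within each level — high prior GPA: 66.3% vs 88.3%; mid prior GPA: 53.9% vs 77.2%; low prior GPA: 25.2% vs 34.4% — Curriculum Y is higher every time.

Curriculum Y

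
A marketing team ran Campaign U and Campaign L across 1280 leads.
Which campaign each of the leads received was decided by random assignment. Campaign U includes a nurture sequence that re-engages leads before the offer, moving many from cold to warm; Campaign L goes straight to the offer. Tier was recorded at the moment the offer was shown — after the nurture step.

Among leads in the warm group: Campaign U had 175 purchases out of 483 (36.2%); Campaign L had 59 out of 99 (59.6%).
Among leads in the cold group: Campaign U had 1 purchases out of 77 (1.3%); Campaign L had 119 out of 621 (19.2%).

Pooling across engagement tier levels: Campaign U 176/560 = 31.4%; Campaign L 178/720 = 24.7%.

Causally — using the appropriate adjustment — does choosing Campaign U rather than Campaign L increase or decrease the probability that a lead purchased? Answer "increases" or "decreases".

increases

The distribution of engagement tier is itself part of what the campaign does — it is an intermediate outcome. Holding it fixed would remove that part of the effect; the total effect is the pooled difference.
Pooled: Campaign U 31.4% vs Campaign L 24.7%; Campaign U is higher overall.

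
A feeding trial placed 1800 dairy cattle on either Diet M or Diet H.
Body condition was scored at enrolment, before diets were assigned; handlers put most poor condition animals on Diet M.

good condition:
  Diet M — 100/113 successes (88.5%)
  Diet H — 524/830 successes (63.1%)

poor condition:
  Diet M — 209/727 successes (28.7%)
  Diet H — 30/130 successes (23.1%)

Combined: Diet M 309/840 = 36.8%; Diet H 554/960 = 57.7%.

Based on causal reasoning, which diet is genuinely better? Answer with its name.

Starting body condition is set before the diet has any effect — it is not caused by the diet — and it independently drives the outcome. That makes it a confounder, so the causal comparison is within starting body condition levels.
Within each level — good condition: 88.5% vs 63.1%; poor condition: 28.7% vs 23.1% — Diet M is higher every time.

Diet M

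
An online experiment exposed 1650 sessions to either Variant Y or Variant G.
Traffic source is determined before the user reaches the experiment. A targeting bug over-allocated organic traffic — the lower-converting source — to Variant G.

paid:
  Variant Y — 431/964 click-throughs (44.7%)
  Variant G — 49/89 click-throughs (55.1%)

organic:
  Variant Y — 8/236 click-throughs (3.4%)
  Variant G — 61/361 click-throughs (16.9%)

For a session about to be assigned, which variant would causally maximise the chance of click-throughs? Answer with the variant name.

Traffic source satisfies the back-door criterion: it is not a descendant of the variant, and it blocks the spurious path from variant to outcome. Adjusting for it (i.e., using the within-traffic source rates) gives the causal effect.
Within each level — paid: 44.7% vs 55.1%; organic: 3.4% vs 16.9% — Variant G is higher every time.

Variant G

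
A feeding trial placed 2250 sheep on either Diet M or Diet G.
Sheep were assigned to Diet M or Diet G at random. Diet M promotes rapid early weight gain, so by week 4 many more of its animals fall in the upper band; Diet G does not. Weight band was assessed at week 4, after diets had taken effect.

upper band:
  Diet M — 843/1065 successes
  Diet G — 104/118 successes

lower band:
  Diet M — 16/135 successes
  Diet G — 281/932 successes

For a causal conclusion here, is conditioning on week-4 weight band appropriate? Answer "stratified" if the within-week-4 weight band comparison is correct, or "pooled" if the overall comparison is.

Within every week-4 weight band level Diet G has the higher rate, yet pooled Diet M does — Simpson's reversal.
Week-4 weight band here is a post-treatment variable shaped by the diet; conditioning on it would introduce bias rather than remove it. The overall comparison is the causal one.
Pooled: Diet M 71.6% vs Diet G 36.7%; Diet M is higher overall.

pooled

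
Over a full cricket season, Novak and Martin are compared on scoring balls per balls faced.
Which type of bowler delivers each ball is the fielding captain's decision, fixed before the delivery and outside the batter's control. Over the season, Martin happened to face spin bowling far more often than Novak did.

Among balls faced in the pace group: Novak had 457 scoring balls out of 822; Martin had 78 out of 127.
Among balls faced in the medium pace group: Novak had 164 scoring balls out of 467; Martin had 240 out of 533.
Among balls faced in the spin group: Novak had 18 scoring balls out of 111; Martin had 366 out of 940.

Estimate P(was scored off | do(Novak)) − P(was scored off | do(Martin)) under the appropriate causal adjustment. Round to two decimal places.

The bowling type-specific comparison favours Martin throughout, but the pooled figures favour Novak. The question is whether to condition on bowling type.
Bowling type is set before the player has any effect — it is not caused by the player — and it independently drives the outcome. That makes it a confounder, so the causal comparison is within bowling type levels.
Adjusting over the population distribution of bowling type: 0.316·(0.556−0.614) + 0.333·(0.351−0.450) + 0.350·(0.162−0.389) = -0.131.

-0.13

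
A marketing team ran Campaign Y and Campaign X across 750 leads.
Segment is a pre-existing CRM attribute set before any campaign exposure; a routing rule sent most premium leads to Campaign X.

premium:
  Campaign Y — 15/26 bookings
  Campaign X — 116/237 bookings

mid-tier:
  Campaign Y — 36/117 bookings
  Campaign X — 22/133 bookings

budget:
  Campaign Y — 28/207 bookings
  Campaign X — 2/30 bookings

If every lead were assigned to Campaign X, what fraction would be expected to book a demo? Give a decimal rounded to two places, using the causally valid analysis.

The customer segment-specific comparison favours Campaign Y throughout, but the pooled figures favour Campaign X. The question is whether to condition on customer segment.
Since customer segment is a pre-existing factor (not a product of the campaign) and it affects the outcome on its own, it is a confounder. The stratified rates, not the pooled rate, identify the causal effect.
Standardising Campaign X to the population customer segment mix: 0.351·116/237 + 0.333·22/133 + 0.316·2/30 = 0.248.

0.25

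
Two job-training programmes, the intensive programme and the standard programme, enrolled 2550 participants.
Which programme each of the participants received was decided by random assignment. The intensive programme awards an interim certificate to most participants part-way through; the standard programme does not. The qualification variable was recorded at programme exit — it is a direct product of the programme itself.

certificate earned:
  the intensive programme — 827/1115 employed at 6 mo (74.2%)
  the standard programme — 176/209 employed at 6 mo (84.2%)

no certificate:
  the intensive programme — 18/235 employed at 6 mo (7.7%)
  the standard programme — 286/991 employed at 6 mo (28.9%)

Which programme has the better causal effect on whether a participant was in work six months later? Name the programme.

Stratifying would compare programmes among participants the programmes themselves sorted into qualification attained during the programme groups — a form of selection on an intermediate. The unconditioned pooled rates give the total causal effect.
Pooled: the intensive programme 62.6% vs the standard programme 38.5%; the intensive programme is higher overall.

the intensive programme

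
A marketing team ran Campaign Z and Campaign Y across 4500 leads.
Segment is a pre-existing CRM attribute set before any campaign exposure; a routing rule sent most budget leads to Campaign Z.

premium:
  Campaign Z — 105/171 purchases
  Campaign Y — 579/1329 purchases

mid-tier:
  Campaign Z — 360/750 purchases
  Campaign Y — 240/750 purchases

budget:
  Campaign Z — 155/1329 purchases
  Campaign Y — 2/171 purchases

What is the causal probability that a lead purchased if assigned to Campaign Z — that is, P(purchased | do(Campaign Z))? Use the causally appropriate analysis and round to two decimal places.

0.40

The customer segment-specific comparison favours Campaign Z throughout, but the pooled figures favour Campaign Y. The question is whether to condition on customer segment.
Since customer segment is a pre-existing factor (not a product of the campaign) and it affects the outcome on its own, it is a confounder. The stratified rates, not the pooled rate, identify the causal effect.
Standardising Campaign Z to the population customer segment mix: 0.333·105/171 + 0.333·360/750 + 0.333·155/1329 = 0.404.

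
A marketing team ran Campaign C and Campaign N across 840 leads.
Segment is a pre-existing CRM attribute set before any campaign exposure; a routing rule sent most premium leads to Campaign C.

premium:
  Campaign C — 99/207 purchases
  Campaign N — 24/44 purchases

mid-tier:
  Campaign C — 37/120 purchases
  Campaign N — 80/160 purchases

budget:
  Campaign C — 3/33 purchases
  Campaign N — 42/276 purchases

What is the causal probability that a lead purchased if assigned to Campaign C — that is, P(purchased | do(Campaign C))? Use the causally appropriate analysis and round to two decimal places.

0.28

Since customer segment is a pre-existing factor (not a product of the campaign) and it affects the outcome on its own, it is a confounder. The stratified rates, not the pooled rate, identify the causal effect.
Standardising Campaign C to the population customer segment mix: 0.299·99/207 + 0.333·37/120 + 0.368·3/33 = 0.279.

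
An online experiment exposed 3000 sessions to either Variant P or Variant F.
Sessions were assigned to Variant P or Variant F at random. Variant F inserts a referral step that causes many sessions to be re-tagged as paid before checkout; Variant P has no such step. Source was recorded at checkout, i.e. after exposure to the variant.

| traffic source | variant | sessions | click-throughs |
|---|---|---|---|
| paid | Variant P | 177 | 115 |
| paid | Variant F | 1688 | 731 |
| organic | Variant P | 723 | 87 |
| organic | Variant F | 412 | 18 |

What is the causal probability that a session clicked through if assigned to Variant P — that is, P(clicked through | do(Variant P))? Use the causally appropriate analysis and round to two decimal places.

Within every traffic source level Variant P has the higher rate, yet pooled Variant F does — Simpson's reversal.
Traffic source is downstream of the variant. One should not condition on a consequence of treatment, so the overall rates are the right comparison.
So P(outcome | do(Variant P)) is just the pooled rate for Variant P: 202/900 = 0.224.

0.22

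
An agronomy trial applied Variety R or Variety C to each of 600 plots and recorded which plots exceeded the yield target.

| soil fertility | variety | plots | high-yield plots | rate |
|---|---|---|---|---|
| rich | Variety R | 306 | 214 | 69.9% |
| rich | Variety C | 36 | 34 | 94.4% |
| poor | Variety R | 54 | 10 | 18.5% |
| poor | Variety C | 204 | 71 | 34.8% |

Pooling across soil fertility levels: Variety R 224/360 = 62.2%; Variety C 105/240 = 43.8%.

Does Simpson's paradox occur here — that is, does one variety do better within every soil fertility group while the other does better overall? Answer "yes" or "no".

Within each soil fertility level (rich 69.9% vs 94.4%; poor 18.5% vs 34.8%), Variety C has the higher rate every time. Pooled: 62.2% vs 43.8% — Variety R has the higher rate overall. The two comparisons disagree.

yes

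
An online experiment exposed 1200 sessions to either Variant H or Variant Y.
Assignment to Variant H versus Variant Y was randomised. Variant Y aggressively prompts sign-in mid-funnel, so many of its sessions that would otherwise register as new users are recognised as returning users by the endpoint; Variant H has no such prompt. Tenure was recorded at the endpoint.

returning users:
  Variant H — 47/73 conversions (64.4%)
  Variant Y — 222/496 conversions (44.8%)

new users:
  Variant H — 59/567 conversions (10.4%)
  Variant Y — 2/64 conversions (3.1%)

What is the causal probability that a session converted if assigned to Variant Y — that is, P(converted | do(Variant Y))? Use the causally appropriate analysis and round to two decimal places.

0.40

The distribution of user tenure is itself part of what the variant does — it is an intermediate outcome. Holding it fixed would remove that part of the effect; the total effect is the pooled difference.
So P(outcome | do(Variant Y)) is just the pooled rate for Variant Y: 224/560 = 0.400.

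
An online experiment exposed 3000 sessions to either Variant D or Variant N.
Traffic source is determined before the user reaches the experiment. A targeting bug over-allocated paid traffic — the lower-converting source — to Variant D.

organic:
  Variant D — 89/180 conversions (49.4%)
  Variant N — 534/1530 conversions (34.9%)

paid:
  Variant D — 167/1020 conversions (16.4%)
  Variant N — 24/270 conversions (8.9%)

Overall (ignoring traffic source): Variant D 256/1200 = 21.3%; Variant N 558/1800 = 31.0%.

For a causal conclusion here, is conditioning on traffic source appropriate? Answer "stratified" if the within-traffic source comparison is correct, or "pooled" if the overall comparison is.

stratified

The traffic source-specific comparison favours Variant D throughout, but the pooled figures favour Variant N. The question is whether to condition on traffic source.
Traffic source differs across variants for reasons unrelated to any effect of the variant itself, and it separately predicts the outcome — a classic confounder. We must compare within traffic source levels.
Within each level — organic: 49.4% vs 34.9%; paid: 16.4% vs 8.9% — Variant D is higher every time.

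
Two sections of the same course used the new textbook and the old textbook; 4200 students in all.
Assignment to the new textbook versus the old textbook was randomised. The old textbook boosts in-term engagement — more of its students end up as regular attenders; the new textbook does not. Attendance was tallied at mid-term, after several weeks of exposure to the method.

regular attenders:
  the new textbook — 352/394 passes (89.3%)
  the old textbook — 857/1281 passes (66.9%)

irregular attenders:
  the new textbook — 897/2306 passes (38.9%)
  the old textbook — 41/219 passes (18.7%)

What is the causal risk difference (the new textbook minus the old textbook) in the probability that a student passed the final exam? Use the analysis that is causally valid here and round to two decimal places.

the new textbook is higher inside every mid-term attendance stratum but the old textbook is higher in aggregate. Whether to stratify depends on how mid-term attendance relates to the teaching method.
Because the teaching method influences mid-term attendance, mid-term attendance is a post-treatment mediator, not a confounder. Stratifying on it would bias the estimate; the causal effect is the crude pooled difference.
The causal difference is the pooled difference: 0.463 − 0.599 = -0.136.

-0.14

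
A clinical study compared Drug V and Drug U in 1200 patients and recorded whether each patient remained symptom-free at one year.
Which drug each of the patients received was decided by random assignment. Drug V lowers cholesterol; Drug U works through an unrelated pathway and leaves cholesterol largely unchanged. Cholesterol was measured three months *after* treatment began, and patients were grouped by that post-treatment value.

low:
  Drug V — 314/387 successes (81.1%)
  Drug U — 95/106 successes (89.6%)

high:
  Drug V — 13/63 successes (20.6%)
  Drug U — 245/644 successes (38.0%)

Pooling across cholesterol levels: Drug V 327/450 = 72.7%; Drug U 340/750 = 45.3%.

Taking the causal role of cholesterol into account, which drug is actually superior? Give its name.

Within every cholesterol level Drug U has the higher rate, yet pooled Drug V does — Simpson's reversal.
Cholesterol lies on the pathway drug → cholesterol → outcome, so adjusting for it blocks the indirect effect. For the total causal effect of drug, use the unadjusted pooled rates.
Pooled: Drug V 72.7% vs Drug U 45.3%; Drug V is higher overall.

Drug V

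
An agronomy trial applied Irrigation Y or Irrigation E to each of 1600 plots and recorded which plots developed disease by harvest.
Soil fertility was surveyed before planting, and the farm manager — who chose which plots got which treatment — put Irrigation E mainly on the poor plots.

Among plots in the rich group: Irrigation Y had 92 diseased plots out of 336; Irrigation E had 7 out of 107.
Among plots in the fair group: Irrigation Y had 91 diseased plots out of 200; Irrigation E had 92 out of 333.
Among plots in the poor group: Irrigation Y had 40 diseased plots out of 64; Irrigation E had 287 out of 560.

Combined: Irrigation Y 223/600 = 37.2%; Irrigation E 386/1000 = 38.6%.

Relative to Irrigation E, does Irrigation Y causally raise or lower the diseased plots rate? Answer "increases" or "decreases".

The soil fertility-specific comparison favours Irrigation E throughout, but the pooled figures favour Irrigation Y. The question is whether to condition on soil fertility.
Here soil fertility is a common cause — it drives both which irrigation a case falls under and the outcome. The crude comparison mixes populations; the stratum-specific rates are the causally relevant ones.
Within each level — rich: 27.4% vs 6.5%; fair: 45.5% vs 27.6%; poor: 62.5% vs 51.2% — Irrigation E is lower every time.

increases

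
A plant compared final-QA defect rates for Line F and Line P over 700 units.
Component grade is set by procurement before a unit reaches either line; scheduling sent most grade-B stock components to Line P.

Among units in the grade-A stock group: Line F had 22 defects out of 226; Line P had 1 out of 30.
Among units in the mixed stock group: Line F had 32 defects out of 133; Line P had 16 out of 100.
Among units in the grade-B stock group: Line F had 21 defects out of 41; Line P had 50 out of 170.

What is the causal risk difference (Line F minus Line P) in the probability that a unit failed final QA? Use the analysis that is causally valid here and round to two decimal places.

+0.12

Within every component grade level Line P has the lower rate, yet pooled Line F does — Simpson's reversal.
Nothing the line does changes component grade; the imbalance is an allocation artefact. With component grade also predicting the outcome, the pooled figure is confounded, and the within-stratum comparison is the causal one.
Adjusting over the population distribution of component grade: 0.366·(0.097−0.033) + 0.333·(0.241−0.160) + 0.301·(0.512−0.294) = +0.116.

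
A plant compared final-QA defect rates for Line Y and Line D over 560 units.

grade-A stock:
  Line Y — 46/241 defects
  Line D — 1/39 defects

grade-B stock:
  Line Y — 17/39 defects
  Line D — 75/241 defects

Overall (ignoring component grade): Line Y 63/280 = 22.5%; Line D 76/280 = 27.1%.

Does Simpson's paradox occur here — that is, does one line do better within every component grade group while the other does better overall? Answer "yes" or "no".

Within each component grade level (grade-A stock 19.1% vs 2.6%; grade-B stock 43.6% vs 31.1%), Line D has the lower rate every time. Pooled: 22.5% vs 27.1% — Line Y has the lower rate overall. The two comparisons disagree.

yes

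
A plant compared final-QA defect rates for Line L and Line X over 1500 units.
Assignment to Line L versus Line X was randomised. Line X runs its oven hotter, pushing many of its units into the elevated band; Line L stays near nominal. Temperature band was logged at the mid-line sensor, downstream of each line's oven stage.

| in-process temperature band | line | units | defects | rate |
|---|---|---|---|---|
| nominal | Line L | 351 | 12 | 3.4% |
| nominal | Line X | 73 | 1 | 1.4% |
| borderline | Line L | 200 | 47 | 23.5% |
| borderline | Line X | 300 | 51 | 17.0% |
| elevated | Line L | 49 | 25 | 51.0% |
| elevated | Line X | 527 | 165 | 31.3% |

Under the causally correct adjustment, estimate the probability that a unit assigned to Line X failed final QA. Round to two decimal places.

The stratified and pooled comparisons disagree (Line X wins within each in-process temperature band; Line L wins overall), so the answer turns on the causal role of in-process temperature band.
In-process temperature band is recorded after the line and is itself shifted by it — it sits on the causal path from line to outcome. Conditioning on a mediator would strip out part of the effect we want; the pooled comparison gives the total causal effect.
So P(outcome | do(Line X)) is just the pooled rate for Line X: 217/900 = 0.241.

0.24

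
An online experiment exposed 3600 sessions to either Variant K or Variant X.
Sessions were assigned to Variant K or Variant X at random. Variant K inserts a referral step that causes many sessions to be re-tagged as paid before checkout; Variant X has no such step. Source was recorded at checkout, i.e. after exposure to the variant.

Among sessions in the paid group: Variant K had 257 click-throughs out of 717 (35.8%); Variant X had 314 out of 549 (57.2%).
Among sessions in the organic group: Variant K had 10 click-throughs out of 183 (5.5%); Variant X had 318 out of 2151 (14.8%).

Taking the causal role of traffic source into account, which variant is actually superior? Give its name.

Variant K

Traffic source is recorded after the variant and is itself shifted by it — it sits on the causal path from variant to outcome. Conditioning on a mediator would strip out part of the effect we want; the pooled comparison gives the total causal effect.
Pooled: Variant K 29.7% vs Variant X 23.4%; Variant K is higher overall.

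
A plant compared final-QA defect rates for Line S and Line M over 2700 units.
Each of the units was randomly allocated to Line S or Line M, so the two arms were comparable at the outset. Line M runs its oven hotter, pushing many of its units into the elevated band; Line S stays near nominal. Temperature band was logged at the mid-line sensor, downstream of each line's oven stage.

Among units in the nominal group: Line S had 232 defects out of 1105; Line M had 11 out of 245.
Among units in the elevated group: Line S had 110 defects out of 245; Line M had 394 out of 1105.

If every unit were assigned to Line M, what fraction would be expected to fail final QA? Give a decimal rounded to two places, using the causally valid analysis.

0.30

The stratified and pooled comparisons disagree (Line M wins within each in-process temperature band; Line S wins overall), so the answer turns on the causal role of in-process temperature band.
In-process temperature band here is a post-treatment variable shaped by the line; conditioning on it would introduce bias rather than remove it. The overall comparison is the causal one.
So P(outcome | do(Line M)) is just the pooled rate for Line M: 405/1350 = 0.300.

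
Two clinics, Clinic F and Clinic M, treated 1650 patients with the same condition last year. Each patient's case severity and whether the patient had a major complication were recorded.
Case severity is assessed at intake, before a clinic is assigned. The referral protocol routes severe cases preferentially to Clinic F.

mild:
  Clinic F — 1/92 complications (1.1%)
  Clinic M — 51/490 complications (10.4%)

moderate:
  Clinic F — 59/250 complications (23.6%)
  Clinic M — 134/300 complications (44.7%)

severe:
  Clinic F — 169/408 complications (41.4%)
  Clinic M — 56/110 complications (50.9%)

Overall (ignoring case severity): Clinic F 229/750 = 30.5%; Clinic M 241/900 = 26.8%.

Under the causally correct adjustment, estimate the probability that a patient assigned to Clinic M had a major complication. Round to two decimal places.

Case severity differs across clinics for reasons unrelated to any effect of the clinic itself, and it separately predicts the outcome — a classic confounder. We must compare within case severity levels.
Standardising Clinic M to the population case severity mix: 0.353·51/490 + 0.333·134/300 + 0.314·56/110 = 0.345.

0.35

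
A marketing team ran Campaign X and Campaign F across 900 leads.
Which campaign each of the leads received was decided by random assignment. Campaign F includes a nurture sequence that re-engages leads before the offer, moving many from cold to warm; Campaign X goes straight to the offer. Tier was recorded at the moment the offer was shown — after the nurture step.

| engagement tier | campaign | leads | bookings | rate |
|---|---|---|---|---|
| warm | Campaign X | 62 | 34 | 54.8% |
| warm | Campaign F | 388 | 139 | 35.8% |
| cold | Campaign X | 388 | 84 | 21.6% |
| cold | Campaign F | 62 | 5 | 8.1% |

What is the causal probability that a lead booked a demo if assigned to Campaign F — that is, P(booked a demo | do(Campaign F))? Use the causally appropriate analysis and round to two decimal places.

Within every engagement tier level Campaign X has the higher rate, yet pooled Campaign F does — Simpson's reversal.
Engagement tier lies on the pathway campaign → engagement tier → outcome, so adjusting for it blocks the indirect effect. For the total causal effect of campaign, use the unadjusted pooled rates.
So P(outcome | do(Campaign F)) is just the pooled rate for Campaign F: 144/450 = 0.320.

0.32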